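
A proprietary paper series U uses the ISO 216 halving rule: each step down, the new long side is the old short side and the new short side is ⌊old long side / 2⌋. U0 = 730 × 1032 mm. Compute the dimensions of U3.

U1: ⌊1032/2⌋ × 730 = 516 × 730 mm
U2: ⌊730/2⌋ × 516 = 365 × 516 mm
U3: ⌊516/2⌋ × 365 = 258 × 365 mm

258 × 365 mm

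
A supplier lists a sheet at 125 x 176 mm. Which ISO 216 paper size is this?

Aspect ratio 176/125 ≈ 1.408 — close to the ISO √2 ≈ 1.414.
In the B-series (B0 = 1000 × 1414 mm): B6 = 125 × 176 mm.

B6 (125 × 176 mm)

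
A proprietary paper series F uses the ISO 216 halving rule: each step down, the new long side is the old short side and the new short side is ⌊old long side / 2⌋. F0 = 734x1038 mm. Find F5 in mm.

F1: ⌊1038/2⌋ × 734 = 519 × 734 mm
F2: ⌊734/2⌋ × 519 = 367 × 519 mm
F3: ⌊519/2⌋ × 367 = 259 × 367 mm
F4: ⌊367/2⌋ × 259 = 183 × 259 mm
F5: ⌊259/2⌋ × 183 = 129 × 183 mm

129 × 183 mm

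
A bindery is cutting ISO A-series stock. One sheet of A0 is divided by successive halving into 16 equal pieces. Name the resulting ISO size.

A4

16 = 2^4, so 4 halving steps.
A0 → A1 → … → A4 after 4 steps.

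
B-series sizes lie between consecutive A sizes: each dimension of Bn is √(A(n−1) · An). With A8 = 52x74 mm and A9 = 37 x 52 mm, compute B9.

44 × 62 mm

Short side: √(52 · 37) = √1924 ≈ 43.9 → 44 mm
Long side: √(74 · 52) = √3848 ≈ 62.0 → 62 mm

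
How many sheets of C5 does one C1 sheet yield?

16

Each ISO step halves the sheet: 1 × C1 → 2 × C2 → 4 × C3 → 8 × C4 → …
From C1 to C5 is 4 halving steps: 2^4 = 16.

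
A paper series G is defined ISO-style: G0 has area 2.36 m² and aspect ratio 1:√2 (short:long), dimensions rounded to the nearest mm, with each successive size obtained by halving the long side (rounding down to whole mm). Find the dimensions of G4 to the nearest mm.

323 × 456 mm

Let G0's short side be w mm. w · w√2 = 2.36 m² = 2,360,000 mm², so w ≈ 1291.8 mm and w√2 ≈ 1826.9 mm → G0 = 1292 × 1827 mm.
G1: ⌊1827/2⌋ × 1292 = 913 × 1292 mm
G2: ⌊1292/2⌋ × 913 = 646 × 913 mm
G3: ⌊913/2⌋ × 646 = 456 × 646 mm
G4: ⌊646/2⌋ × 456 = 323 × 456 mm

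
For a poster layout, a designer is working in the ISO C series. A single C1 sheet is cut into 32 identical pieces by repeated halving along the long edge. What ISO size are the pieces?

C6

32 = 2^5, so 5 halving steps.
C1 → C2 → … → C6 after 5 steps.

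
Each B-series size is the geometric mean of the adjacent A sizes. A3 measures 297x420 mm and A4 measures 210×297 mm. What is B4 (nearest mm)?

Short side: √(297 · 210) = √62370 ≈ 249.7 → 250 mm
Long side: √(420 · 297) = √124740 ≈ 353.2 → 353 mm

250 × 353 mm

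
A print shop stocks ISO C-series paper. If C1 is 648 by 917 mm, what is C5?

C2: ⌊917/2⌋ × 648 = 458 × 648 mm
C3: ⌊648/2⌋ × 458 = 324 × 458 mm
C4: ⌊458/2⌋ × 324 = 229 × 324 mm
C5: ⌊324/2⌋ × 229 = 162 × 229 mm

162 × 229 mm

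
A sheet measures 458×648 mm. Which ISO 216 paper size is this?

C2 (458 × 648 mm)

Aspect ratio 648/458 ≈ 1.415 — close to the ISO √2 ≈ 1.414.
In the C-series (envelope sizes, between A and B): C2 = 458 × 648 mm.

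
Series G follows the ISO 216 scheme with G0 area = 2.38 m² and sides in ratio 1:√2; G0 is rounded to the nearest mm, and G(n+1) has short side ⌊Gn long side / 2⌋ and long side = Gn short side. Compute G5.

Let G0's short side be w mm. w · w√2 = 2.38 m² = 2,380,000 mm², so w ≈ 1297.3 mm and w√2 ≈ 1834.6 mm → G0 = 1297 × 1835 mm.
G1: ⌊1835/2⌋ × 1297 = 917 × 1297 mm
G2: ⌊1297/2⌋ × 917 = 648 × 917 mm
G3: ⌊917/2⌋ × 648 = 458 × 648 mm
G4: ⌊648/2⌋ × 458 = 324 × 458 mm
G5: ⌊458/2⌋ × 324 = 229 × 324 mm

229 × 324 mm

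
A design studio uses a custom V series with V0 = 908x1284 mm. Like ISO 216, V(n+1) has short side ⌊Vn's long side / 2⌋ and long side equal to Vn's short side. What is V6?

113 × 160 mm

V1: ⌊1284/2⌋ × 908 = 642 × 908 mm
V2: ⌊908/2⌋ × 642 = 454 × 642 mm
V3: ⌊642/2⌋ × 454 = 321 × 454 mm
V4: ⌊454/2⌋ × 321 = 227 × 321 mm
V5: ⌊321/2⌋ × 227 = 160 × 227 mm
V6: ⌊227/2⌋ × 160 = 113 × 160 mm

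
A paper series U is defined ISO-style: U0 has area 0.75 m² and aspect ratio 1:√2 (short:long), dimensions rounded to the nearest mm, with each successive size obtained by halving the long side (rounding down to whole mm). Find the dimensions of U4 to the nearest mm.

182 × 257 mm

Let U0's short side be w mm. w · w√2 = 0.75 m² = 750,000 mm², so w ≈ 728.2 mm and w√2 ≈ 1029.9 mm → U0 = 728 × 1030 mm.
U1: ⌊1030/2⌋ × 728 = 515 × 728 mm
U2: ⌊728/2⌋ × 515 = 364 × 515 mm
U3: ⌊515/2⌋ × 364 = 257 × 364 mm
U4: ⌊364/2⌋ × 257 = 182 × 257 mm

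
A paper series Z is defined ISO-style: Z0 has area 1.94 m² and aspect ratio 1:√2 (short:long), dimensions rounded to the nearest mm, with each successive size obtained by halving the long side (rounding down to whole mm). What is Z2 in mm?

585 × 828 mm

Let Z0's short side be w mm. w · w√2 = 1.94 m² = 1,940,000 mm², so w ≈ 1171.2 mm and w√2 ≈ 1656.4 mm → Z0 = 1171 × 1656 mm.
Z1: ⌊1656/2⌋ × 1171 = 828 × 1171 mm
Z2: ⌊1171/2⌋ × 828 = 585 × 828 mm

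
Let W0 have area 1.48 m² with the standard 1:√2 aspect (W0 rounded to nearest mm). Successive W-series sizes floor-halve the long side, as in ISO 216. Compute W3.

361 × 511 mm

Let W0's short side be w mm. w · w√2 = 1.48 m² = 1,480,000 mm², so w ≈ 1023.0 mm and w√2 ≈ 1446.7 mm → W0 = 1023 × 1447 mm.
W1: ⌊1447/2⌋ × 1023 = 723 × 1023 mm
W2: ⌊1023/2⌋ × 723 = 511 × 723 mm
W3: ⌊723/2⌋ × 511 = 361 × 511 mm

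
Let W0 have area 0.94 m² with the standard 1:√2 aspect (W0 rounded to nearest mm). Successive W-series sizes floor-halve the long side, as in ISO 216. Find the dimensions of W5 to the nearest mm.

Let W0's short side be w mm. w · w√2 = 0.94 m² = 940,000 mm², so w ≈ 815.3 mm and w√2 ≈ 1153.0 mm → W0 = 815 × 1153 mm.
W1: ⌊1153/2⌋ × 815 = 576 × 815 mm
W2: ⌊815/2⌋ × 576 = 407 × 576 mm
W3: ⌊576/2⌋ × 407 = 288 × 407 mm
W4: ⌊407/2⌋ × 288 = 203 × 288 mm
W5: ⌊288/2⌋ × 203 = 144 × 203 mm

144 × 203 mm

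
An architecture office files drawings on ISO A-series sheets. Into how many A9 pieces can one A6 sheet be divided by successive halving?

8

Each ISO step halves the sheet: 1 × A6 → 2 × A7 → 4 × A8 → 8 × A9
From A6 to A9 is 3 halving steps: 2^3 = 8.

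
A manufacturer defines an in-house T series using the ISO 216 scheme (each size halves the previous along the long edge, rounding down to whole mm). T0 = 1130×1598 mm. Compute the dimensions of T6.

141 × 199 mm

T1: ⌊1598/2⌋ × 1130 = 799 × 1130 mm
T2: ⌊1130/2⌋ × 799 = 565 × 799 mm
T3: ⌊799/2⌋ × 565 = 399 × 565 mm
T4: ⌊565/2⌋ × 399 = 282 × 399 mm
T5: ⌊399/2⌋ × 282 = 199 × 282 mm
T6: ⌊282/2⌋ × 199 = 141 × 199 mm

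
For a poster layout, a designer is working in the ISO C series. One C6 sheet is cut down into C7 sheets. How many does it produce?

C6 = 114 × 162 mm; C7 = 81 × 114 mm.
Each halving step doubles the count; 1 step from C6 to C7.
2^1 = 2.

2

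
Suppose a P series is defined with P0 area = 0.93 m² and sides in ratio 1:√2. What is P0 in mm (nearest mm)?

811 × 1147 mm

Let the short side be w mm. Then w · w√2 = 0.93 m² = 930,000 mm².
w² = 930,000/√2, so w ≈ 810.9 mm; long side = w√2 ≈ 1146.8 mm.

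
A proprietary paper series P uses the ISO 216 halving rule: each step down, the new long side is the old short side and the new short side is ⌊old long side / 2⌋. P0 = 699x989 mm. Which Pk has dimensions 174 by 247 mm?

P0: 699 × 989 mm
P1: 494 × 699 mm
P2: 349 × 494 mm
P3: 247 × 349 mm
P4: 174 × 247 mm
P5: 123 × 174 mm
→ matches P4.

P4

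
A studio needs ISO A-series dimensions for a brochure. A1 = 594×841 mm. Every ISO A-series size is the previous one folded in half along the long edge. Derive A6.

105 × 148 mm

A2: ⌊841/2⌋ × 594 = 420 × 594 mm
A3: ⌊594/2⌋ × 420 = 297 × 420 mm
A4: ⌊420/2⌋ × 297 = 210 × 297 mm
A5: ⌊297/2⌋ × 210 = 148 × 210 mm
A6: ⌊210/2⌋ × 148 = 105 × 148 mm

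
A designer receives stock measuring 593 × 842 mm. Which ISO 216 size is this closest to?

Aspect ratio 842/593 ≈ 1.420 — close to the ISO √2 ≈ 1.414.
In the A-series (A0 area = 1 m²): A1 = 594 × 841 mm.
Off by 2 mm total — nearest standard size.

A1 (594 × 841 mm)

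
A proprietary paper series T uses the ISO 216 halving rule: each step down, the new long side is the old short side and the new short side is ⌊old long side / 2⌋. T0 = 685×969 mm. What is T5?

T1: ⌊969/2⌋ × 685 = 484 × 685 mm
T2: ⌊685/2⌋ × 484 = 342 × 484 mm
T3: ⌊484/2⌋ × 342 = 242 × 342 mm
T4: ⌊342/2⌋ × 242 = 171 × 242 mm
T5: ⌊242/2⌋ × 171 = 121 × 171 mm

121 × 171 mm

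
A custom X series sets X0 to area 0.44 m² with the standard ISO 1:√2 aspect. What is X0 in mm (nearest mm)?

Let the short side be w mm. Then w · w√2 = 0.44 m² = 440,000 mm².
w² = 440,000/√2, so w ≈ 557.8 mm; long side = w√2 ≈ 788.8 mm.

558 × 789 mm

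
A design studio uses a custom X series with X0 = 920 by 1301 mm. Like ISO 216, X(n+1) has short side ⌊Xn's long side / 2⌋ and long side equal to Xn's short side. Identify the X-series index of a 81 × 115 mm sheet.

X7

X0: 920 × 1301 mm
X1: 650 × 920 mm
X2: 460 × 650 mm
X3: 325 × 460 mm
X4: 230 × 325 mm
X5: 162 × 230 mm
X6: 115 × 162 mm
X7: 81 × 115 mm
X8: 57 × 81 mm
→ matches X7.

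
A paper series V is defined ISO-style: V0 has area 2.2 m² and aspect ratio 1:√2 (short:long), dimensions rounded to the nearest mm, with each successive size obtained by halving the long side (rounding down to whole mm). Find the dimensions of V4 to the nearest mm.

Let V0's short side be w mm. w · w√2 = 2.2 m² = 2,200,000 mm², so w ≈ 1247.3 mm and w√2 ≈ 1763.9 mm → V0 = 1247 × 1764 mm.
V1: ⌊1764/2⌋ × 1247 = 882 × 1247 mm
V2: ⌊1247/2⌋ × 882 = 623 × 882 mm
V3: ⌊882/2⌋ × 623 = 441 × 623 mm
V4: ⌊623/2⌋ × 441 = 311 × 441 mm

311 × 441 mm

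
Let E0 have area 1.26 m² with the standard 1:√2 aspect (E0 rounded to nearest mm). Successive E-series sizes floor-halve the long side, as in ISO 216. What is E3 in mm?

Let E0's short side be w mm. w · w√2 = 1.26 m² = 1,260,000 mm², so w ≈ 943.9 mm and w√2 ≈ 1334.9 mm → E0 = 944 × 1335 mm.
E1: ⌊1335/2⌋ × 944 = 667 × 944 mm
E2: ⌊944/2⌋ × 667 = 472 × 667 mm
E3: ⌊667/2⌋ × 472 = 333 × 472 mm

333 × 472 mm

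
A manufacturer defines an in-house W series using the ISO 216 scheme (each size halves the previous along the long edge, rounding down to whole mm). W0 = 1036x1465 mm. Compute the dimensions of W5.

183 × 259 mm

W1: ⌊1465/2⌋ × 1036 = 732 × 1036 mm
W2: ⌊1036/2⌋ × 732 = 518 × 732 mm
W3: ⌊732/2⌋ × 518 = 366 × 518 mm
W4: ⌊518/2⌋ × 366 = 259 × 366 mm
W5: ⌊366/2⌋ × 259 = 183 × 259 mm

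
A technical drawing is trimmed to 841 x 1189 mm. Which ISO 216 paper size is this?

Aspect ratio 1189/841 ≈ 1.414 — close to the ISO √2 ≈ 1.414.
In the A-series (A0 area = 1 m²): A0 = 841 × 1189 mm.

A0 (841 × 1189 mm)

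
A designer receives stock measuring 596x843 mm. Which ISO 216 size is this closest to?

Aspect ratio 843/596 ≈ 1.414 — close to the ISO √2 ≈ 1.414.
In the A-series (A0 area = 1 m²): A1 = 594 × 841 mm.
Off by 4 mm total — nearest standard size.

A1 (594 × 841 mm)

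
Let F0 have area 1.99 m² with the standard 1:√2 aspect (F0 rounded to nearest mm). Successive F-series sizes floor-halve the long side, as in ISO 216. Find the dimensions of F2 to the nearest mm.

593 × 839 mm

Let F0's short side be w mm. w · w√2 = 1.99 m² = 1,990,000 mm², so w ≈ 1186.2 mm and w√2 ≈ 1677.6 mm → F0 = 1186 × 1678 mm.
F1: ⌊1678/2⌋ × 1186 = 839 × 1186 mm
F2: ⌊1186/2⌋ × 839 = 593 × 839 mm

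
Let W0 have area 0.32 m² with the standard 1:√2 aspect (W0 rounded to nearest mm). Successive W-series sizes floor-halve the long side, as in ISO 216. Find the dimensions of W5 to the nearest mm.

Let W0's short side be w mm. w · w√2 = 0.32 m² = 320,000 mm², so w ≈ 475.7 mm and w√2 ≈ 672.7 mm → W0 = 476 × 673 mm.
W1: ⌊673/2⌋ × 476 = 336 × 476 mm
W2: ⌊476/2⌋ × 336 = 238 × 336 mm
W3: ⌊336/2⌋ × 238 = 168 × 238 mm
W4: ⌊238/2⌋ × 168 = 119 × 168 mm
W5: ⌊168/2⌋ × 119 = 84 × 119 mm

84 × 119 mm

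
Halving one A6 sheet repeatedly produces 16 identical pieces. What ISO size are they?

A10

16 = 2^4, so 4 halving steps.
A6 → A7 → … → A10 after 4 steps.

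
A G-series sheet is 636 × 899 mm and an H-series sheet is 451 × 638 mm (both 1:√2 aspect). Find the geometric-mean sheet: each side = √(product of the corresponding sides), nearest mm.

Short side: √(636 · 451) = √286836 ≈ 535.6 → 536 mm
Long side: √(899 · 638) = √573562 ≈ 757.3 → 757 mm

536 × 757 mm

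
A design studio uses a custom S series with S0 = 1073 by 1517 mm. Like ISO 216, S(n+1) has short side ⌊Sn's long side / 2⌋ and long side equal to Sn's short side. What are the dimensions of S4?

268 × 379 mm

S1: ⌊1517/2⌋ × 1073 = 758 × 1073 mm
S2: ⌊1073/2⌋ × 758 = 536 × 758 mm
S3: ⌊758/2⌋ × 536 = 379 × 536 mm
S4: ⌊536/2⌋ × 379 = 268 × 379 mm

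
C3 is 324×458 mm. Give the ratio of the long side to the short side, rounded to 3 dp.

1.414

458 / 324 = 1.414
Matches √2 ≈ 1.414 — the ISO 216 defining ratio.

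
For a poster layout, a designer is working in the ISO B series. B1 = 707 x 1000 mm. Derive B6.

125 × 176 mm

B2: ⌊1000/2⌋ × 707 = 500 × 707 mm
B3: ⌊707/2⌋ × 500 = 353 × 500 mm
B4: ⌊500/2⌋ × 353 = 250 × 353 mm
B5: ⌊353/2⌋ × 250 = 176 × 250 mm
B6: ⌊250/2⌋ × 176 = 125 × 176 mm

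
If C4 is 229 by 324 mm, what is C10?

C5: ⌊324/2⌋ × 229 = 162 × 229 mm
C6: ⌊229/2⌋ × 162 = 114 × 162 mm
C7: ⌊162/2⌋ × 114 = 81 × 114 mm
C8: ⌊114/2⌋ × 81 = 57 × 81 mm
C9: ⌊81/2⌋ × 57 = 40 × 57 mm
C10: ⌊57/2⌋ × 40 = 28 × 40 mm

28 × 40 mm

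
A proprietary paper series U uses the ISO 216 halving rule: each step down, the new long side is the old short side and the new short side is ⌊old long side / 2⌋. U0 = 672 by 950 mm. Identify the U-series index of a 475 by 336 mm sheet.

U2

U0: 672 × 950 mm
U1: 475 × 672 mm
U2: 336 × 475 mm
U3: 237 × 336 mm
→ matches U2.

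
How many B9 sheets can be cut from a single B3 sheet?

64

Each ISO step halves the sheet: 1 × B3 → 2 × B4 → 4 × B5 → 8 × B6 → …
From B3 to B9 is 6 halving steps: 2^6 = 64.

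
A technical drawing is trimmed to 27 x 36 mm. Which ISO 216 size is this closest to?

A10 (26 × 37 mm)

Aspect ratio 36/27 ≈ 1.333 (ISO target is √2 ≈ 1.414).
In the A-series (A0 area = 1 m²): A10 = 26 × 37 mm.
Off by 2 mm total — nearest standard size.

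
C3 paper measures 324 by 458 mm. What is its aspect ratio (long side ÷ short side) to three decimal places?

1.414

458 / 324 = 1.414
Matches √2 ≈ 1.414 — the ISO 216 defining ratio.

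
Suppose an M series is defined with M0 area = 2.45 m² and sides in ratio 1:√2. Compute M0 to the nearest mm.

1316 × 1861 mm

Let the short side be w mm. Then w · w√2 = 2.45 m² = 2,450,000 mm².
w² = 2,450,000/√2, so w ≈ 1316.2 mm; long side = w√2 ≈ 1861.4 mm.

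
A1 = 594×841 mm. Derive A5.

A2: ⌊841/2⌋ × 594 = 420 × 594 mm
A3: ⌊594/2⌋ × 420 = 297 × 420 mm
A4: ⌊420/2⌋ × 297 = 210 × 297 mm
A5: ⌊297/2⌋ × 210 = 148 × 210 mm

148 × 210 mm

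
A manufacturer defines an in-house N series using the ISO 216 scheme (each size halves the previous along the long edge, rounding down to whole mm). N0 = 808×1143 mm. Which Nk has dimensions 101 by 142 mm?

N6

N0: 808 × 1143 mm
N1: 571 × 808 mm
N2: 404 × 571 mm
N3: 285 × 404 mm
N4: 202 × 285 mm
N5: 142 × 202 mm
N6: 101 × 142 mm
N7: 71 × 101 mm
→ matches N6.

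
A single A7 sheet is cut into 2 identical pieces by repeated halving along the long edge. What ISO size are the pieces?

2 = 2^1, so 1 halving step.
A7 → A8 → … → A8 after 1 step.

A8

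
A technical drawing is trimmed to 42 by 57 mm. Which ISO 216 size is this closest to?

Aspect ratio 57/42 ≈ 1.357 (ISO target is √2 ≈ 1.414).
In the C-series (envelope sizes, between A and B): C9 = 40 × 57 mm.
Off by 2 mm total — nearest standard size.

C9 (40 × 57 mm)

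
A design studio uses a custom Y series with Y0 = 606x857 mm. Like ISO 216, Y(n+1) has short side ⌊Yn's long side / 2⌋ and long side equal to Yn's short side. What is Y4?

Y1 = 428 × 606 mm (from Y0 by 1 halving).
Y2: ⌊606/2⌋ × 428 = 303 × 428 mm
Y3: ⌊428/2⌋ × 303 = 214 × 303 mm
Y4: ⌊303/2⌋ × 214 = 151 × 214 mm

151 × 214 mm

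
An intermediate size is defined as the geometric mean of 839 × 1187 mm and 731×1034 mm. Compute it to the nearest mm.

783 × 1108 mm

Short side: √(839 · 731) = √613309 ≈ 783.1 → 783 mm
Long side: √(1187 · 1034) = √1227358 ≈ 1107.9 → 1108 mm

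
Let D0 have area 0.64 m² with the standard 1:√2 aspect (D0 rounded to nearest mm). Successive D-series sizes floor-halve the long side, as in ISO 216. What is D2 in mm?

336 × 475 mm

Let D0's short side be w mm. w · w√2 = 0.64 m² = 640,000 mm², so w ≈ 672.7 mm and w√2 ≈ 951.4 mm → D0 = 673 × 951 mm.
D1: ⌊951/2⌋ × 673 = 475 × 673 mm
D2: ⌊673/2⌋ × 475 = 336 × 475 mm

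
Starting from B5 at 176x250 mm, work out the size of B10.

31 × 44 mm

B6: ⌊250/2⌋ × 176 = 125 × 176 mm
B7: ⌊176/2⌋ × 125 = 88 × 125 mm
B8: ⌊125/2⌋ × 88 = 62 × 88 mm
B9: ⌊88/2⌋ × 62 = 44 × 62 mm
B10: ⌊62/2⌋ × 44 = 31 × 44 mm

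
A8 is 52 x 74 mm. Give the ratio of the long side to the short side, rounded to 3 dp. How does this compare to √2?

74 / 52 = 1.423
ISO 216 targets √2 ≈ 1.414; the +0.009 deviation is from mm rounding.

1.423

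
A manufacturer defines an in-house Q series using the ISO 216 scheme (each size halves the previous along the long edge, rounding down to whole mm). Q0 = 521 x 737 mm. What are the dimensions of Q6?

Q1 = 368 × 521 mm (from Q0 by 1 halving).
Q2: ⌊521/2⌋ × 368 = 260 × 368 mm
Q3: ⌊368/2⌋ × 260 = 184 × 260 mm
Q4: ⌊260/2⌋ × 184 = 130 × 184 mm
Q5: ⌊184/2⌋ × 130 = 92 × 130 mm
Q6: ⌊130/2⌋ × 92 = 65 × 92 mm

65 × 92 mm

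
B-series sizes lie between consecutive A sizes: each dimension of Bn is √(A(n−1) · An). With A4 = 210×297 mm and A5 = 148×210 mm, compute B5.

176 × 250 mm

Short side: √(210 · 148) = √31080 ≈ 176.3 → 176 mm
Long side: √(297 · 210) = √62370 ≈ 249.7 → 250 mm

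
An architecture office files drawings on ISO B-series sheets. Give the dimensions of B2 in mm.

500 × 707 mm

B0 = 1000 × 1414 mm (B0 has a 1000 mm short side, aspect 1:√2).
B1: ⌊1414/2⌋ × 1000 = 707 × 1000 mm
B2: ⌊1000/2⌋ × 707 = 500 × 707 mm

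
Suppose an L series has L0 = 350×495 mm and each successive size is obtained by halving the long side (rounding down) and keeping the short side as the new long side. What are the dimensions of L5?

L1 = 247 × 350 mm (from L0 by 1 halving).
L2: ⌊350/2⌋ × 247 = 175 × 247 mm
L3: ⌊247/2⌋ × 175 = 123 × 175 mm
L4: ⌊175/2⌋ × 123 = 87 × 123 mm
L5: ⌊123/2⌋ × 87 = 61 × 87 mm

61 × 87 mm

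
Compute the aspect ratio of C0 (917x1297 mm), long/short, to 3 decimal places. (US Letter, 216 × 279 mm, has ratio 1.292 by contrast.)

1297 / 917 = 1.414
Matches √2 ≈ 1.414 — the ISO 216 defining ratio.

1.414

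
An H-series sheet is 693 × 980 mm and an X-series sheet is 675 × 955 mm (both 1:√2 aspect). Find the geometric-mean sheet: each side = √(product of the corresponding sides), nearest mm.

684 × 967 mm

Short side: √(693 · 675) = √467775 ≈ 683.9 → 684 mm
Long side: √(980 · 955) = √935900 ≈ 967.4 → 967 mm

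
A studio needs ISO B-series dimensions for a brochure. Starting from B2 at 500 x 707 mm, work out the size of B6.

B3: ⌊707/2⌋ × 500 = 353 × 500 mm
B4: ⌊500/2⌋ × 353 = 250 × 353 mm
B5: ⌊353/2⌋ × 250 = 176 × 250 mm
B6: ⌊250/2⌋ × 176 = 125 × 176 mm

125 × 176 mm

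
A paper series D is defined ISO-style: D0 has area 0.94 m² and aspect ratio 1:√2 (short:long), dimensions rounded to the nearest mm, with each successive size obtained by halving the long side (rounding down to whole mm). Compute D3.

288 × 407 mm

Let D0's short side be w mm. w · w√2 = 0.94 m² = 940,000 mm², so w ≈ 815.3 mm and w√2 ≈ 1153.0 mm → D0 = 815 × 1153 mm.
D1: ⌊1153/2⌋ × 815 = 576 × 815 mm
D2: ⌊815/2⌋ × 576 = 407 × 576 mm
D3: ⌊576/2⌋ × 407 = 288 × 407 mm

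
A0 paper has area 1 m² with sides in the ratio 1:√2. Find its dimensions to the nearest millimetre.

Let the short side be w mm. Then the long side is w√2 and w · w√2 = 10⁶ mm².
w² = 10⁶/√2, so w = 1000 / 2^(1/4) ≈ 840.9 mm; long side = 1000 · 2^(1/4) ≈ 1189.2 mm.

841 × 1189 mm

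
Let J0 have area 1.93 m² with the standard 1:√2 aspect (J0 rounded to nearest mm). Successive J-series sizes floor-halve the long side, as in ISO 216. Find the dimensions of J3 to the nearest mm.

Let J0's short side be w mm. w · w√2 = 1.93 m² = 1,930,000 mm², so w ≈ 1168.2 mm and w√2 ≈ 1652.1 mm → J0 = 1168 × 1652 mm.
J1: ⌊1652/2⌋ × 1168 = 826 × 1168 mm
J2: ⌊1168/2⌋ × 826 = 584 × 826 mm
J3: ⌊826/2⌋ × 584 = 413 × 584 mm

413 × 584 mm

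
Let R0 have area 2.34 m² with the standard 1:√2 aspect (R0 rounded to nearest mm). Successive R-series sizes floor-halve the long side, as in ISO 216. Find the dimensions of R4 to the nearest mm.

321 × 454 mm

Let R0's short side be w mm. w · w√2 = 2.34 m² = 2,340,000 mm², so w ≈ 1286.3 mm and w√2 ≈ 1819.1 mm → R0 = 1286 × 1819 mm.
R1: ⌊1819/2⌋ × 1286 = 909 × 1286 mm
R2: ⌊1286/2⌋ × 909 = 643 × 909 mm
R3: ⌊909/2⌋ × 643 = 454 × 643 mm
R4: ⌊643/2⌋ × 454 = 321 × 454 mm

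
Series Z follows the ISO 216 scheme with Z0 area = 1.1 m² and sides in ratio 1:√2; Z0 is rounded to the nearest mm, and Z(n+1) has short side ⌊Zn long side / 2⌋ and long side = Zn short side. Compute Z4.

Let Z0's short side be w mm. w · w√2 = 1.1 m² = 1,100,000 mm², so w ≈ 881.9 mm and w√2 ≈ 1247.3 mm → Z0 = 882 × 1247 mm.
Z1: ⌊1247/2⌋ × 882 = 623 × 882 mm
Z2: ⌊882/2⌋ × 623 = 441 × 623 mm
Z3: ⌊623/2⌋ × 441 = 311 × 441 mm
Z4: ⌊441/2⌋ × 311 = 220 × 311 mm

220 × 311 mm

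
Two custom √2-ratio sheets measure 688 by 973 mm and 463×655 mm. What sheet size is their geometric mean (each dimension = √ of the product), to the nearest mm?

564 × 798 mm

Short side: √(688 · 463) = √318544 ≈ 564.4 → 564 mm
Long side: √(973 · 655) = √637315 ≈ 798.3 → 798 mm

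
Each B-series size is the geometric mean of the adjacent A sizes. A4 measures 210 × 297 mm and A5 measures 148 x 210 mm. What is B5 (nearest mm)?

Short side: √(210 · 148) = √31080 ≈ 176.3 → 176 mm
Long side: √(297 · 210) = √62370 ≈ 249.7 → 250 mm

176 × 250 mm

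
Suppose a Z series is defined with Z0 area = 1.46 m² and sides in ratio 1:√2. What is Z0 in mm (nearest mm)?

1016 × 1437 mm

Let the short side be w mm. Then w · w√2 = 1.46 m² = 1,460,000 mm².
w² = 1,460,000/√2, so w ≈ 1016.1 mm; long side = w√2 ≈ 1436.9 mm.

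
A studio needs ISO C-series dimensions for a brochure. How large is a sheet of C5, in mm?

162 × 229 mm

C0 = 917 × 1297 mm (C0 is the geometric mean of A0 and B0, aspect 1:√2).
C1: ⌊1297/2⌋ × 917 = 648 × 917 mm
C2: ⌊917/2⌋ × 648 = 458 × 648 mm
C3: ⌊648/2⌋ × 458 = 324 × 458 mm
C4: ⌊458/2⌋ × 324 = 229 × 324 mm
C5: ⌊324/2⌋ × 229 = 162 × 229 mm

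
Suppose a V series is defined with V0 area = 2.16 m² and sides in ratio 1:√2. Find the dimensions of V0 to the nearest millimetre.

1236 × 1748 mm

Let the short side be w mm. Then w · w√2 = 2.16 m² = 2,160,000 mm².
w² = 2,160,000/√2, so w ≈ 1235.9 mm; long side = w√2 ≈ 1747.8 mm.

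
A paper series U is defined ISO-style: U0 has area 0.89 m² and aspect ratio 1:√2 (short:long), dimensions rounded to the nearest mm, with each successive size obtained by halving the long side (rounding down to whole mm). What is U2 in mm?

396 × 561 mm

Let U0's short side be w mm. w · w√2 = 0.89 m² = 890,000 mm², so w ≈ 793.3 mm and w√2 ≈ 1121.9 mm → U0 = 793 × 1122 mm.
U1: ⌊1122/2⌋ × 793 = 561 × 793 mm
U2: ⌊793/2⌋ × 561 = 396 × 561 mm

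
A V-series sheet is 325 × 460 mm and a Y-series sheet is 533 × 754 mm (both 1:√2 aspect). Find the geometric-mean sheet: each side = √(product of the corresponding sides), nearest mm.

416 × 589 mm

Short side: √(325 · 533) = √173225 ≈ 416.2 → 416 mm
Long side: √(460 · 754) = √346840 ≈ 588.9 → 589 mm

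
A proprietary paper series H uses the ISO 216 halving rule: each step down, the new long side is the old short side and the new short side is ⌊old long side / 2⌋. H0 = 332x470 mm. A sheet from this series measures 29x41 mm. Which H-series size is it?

H7

H0: 332 × 470 mm
H1: 235 × 332 mm
H2: 166 × 235 mm
H3: 117 × 166 mm
H4: 83 × 117 mm
H5: 58 × 83 mm
H6: 41 × 58 mm
H7: 29 × 41 mm
H8: 20 × 29 mm
→ matches H7.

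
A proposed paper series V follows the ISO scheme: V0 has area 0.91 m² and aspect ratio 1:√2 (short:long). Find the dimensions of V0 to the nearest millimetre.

Let the short side be w mm. Then w · w√2 = 0.91 m² = 910,000 mm².
w² = 910,000/√2, so w ≈ 802.2 mm; long side = w√2 ≈ 1134.4 mm.

802 × 1134 mm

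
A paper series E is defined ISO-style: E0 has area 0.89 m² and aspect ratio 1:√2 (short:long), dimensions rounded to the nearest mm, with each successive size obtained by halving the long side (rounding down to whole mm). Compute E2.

Let E0's short side be w mm. w · w√2 = 0.89 m² = 890,000 mm², so w ≈ 793.3 mm and w√2 ≈ 1121.9 mm → E0 = 793 × 1122 mm.
E1: ⌊1122/2⌋ × 793 = 561 × 793 mm
E2: ⌊793/2⌋ × 561 = 396 × 561 mm

396 × 561 mm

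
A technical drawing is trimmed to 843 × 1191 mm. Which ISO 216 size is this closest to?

Aspect ratio 1191/843 ≈ 1.413 — close to the ISO √2 ≈ 1.414.
In the A-series (A0 area = 1 m²): A0 = 841 × 1189 mm.
Off by 4 mm total — nearest standard size.

A0 (841 × 1189 mm)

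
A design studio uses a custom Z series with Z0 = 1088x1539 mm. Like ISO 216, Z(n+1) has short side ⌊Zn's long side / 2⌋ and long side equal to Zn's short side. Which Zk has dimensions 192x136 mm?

Z0: 1088 × 1539 mm
Z1: 769 × 1088 mm
Z2: 544 × 769 mm
Z3: 384 × 544 mm
Z4: 272 × 384 mm
Z5: 192 × 272 mm
Z6: 136 × 192 mm
Z7: 96 × 136 mm
→ matches Z6.

Z6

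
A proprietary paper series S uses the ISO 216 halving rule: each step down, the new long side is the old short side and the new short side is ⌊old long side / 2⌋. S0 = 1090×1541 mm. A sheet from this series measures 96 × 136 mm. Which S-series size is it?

S0: 1090 × 1541 mm
S1: 770 × 1090 mm
S2: 545 × 770 mm
S3: 385 × 545 mm
S4: 272 × 385 mm
S5: 192 × 272 mm
S6: 136 × 192 mm
S7: 96 × 136 mm
S8: 68 × 96 mm
→ matches S7.

S7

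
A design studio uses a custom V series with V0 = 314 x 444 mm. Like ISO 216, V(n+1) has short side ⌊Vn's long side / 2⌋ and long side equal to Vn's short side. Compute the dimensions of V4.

78 × 111 mm

V1: ⌊444/2⌋ × 314 = 222 × 314 mm
V2: ⌊314/2⌋ × 222 = 157 × 222 mm
V3: ⌊222/2⌋ × 157 = 111 × 157 mm
V4: ⌊157/2⌋ × 111 = 78 × 111 mm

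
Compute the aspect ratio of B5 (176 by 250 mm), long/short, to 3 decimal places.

1.420

250 / 176 = 1.420
ISO 216 targets √2 ≈ 1.414; the +0.006 deviation is from mm rounding.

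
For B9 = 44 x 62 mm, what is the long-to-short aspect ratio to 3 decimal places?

62 / 44 = 1.409
ISO 216 targets √2 ≈ 1.414; the -0.005 deviation is from mm rounding.

1.409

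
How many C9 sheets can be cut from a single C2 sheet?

128

Each ISO step halves the sheet: 1 × C2 → 2 × C3 → 4 × C4 → 8 × C5 → …
From C2 to C9 is 7 halving steps: 2^7 = 128.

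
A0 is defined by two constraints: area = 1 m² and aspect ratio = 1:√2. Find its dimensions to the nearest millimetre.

841 × 1189 mm

Let the short side be w mm. Then the long side is w√2 and w · w√2 = 10⁶ mm².
w² = 10⁶/√2, so w = 1000 / 2^(1/4) ≈ 840.9 mm; long side = 1000 · 2^(1/4) ≈ 1189.2 mm.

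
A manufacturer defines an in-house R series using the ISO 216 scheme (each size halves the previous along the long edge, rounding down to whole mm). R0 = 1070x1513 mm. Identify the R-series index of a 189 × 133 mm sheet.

R0: 1070 × 1513 mm
R1: 756 × 1070 mm
R2: 535 × 756 mm
R3: 378 × 535 mm
R4: 267 × 378 mm
R5: 189 × 267 mm
R6: 133 × 189 mm
R7: 94 × 133 mm
→ matches R6.

R6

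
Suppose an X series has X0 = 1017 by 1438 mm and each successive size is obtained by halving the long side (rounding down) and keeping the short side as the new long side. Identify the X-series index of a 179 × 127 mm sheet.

X0: 1017 × 1438 mm
X1: 719 × 1017 mm
X2: 508 × 719 mm
X3: 359 × 508 mm
X4: 254 × 359 mm
X5: 179 × 254 mm
X6: 127 × 179 mm
X7: 89 × 127 mm
→ matches X6.

X6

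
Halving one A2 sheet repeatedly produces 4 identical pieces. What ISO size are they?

A4

4 = 2^2, so 2 halving steps.
A2 → A3 → … → A4 after 2 steps.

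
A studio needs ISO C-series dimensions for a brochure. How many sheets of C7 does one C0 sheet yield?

128

C0 = 917 × 1297 mm; C7 = 81 × 114 mm.
Each halving step doubles the count; 7 steps from C0 to C7.
2^7 = 128.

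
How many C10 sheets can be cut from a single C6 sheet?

16

C6 = 114 × 162 mm; C10 = 28 × 40 mm.
Each halving step doubles the count; 4 steps from C6 to C10.
2^4 = 16.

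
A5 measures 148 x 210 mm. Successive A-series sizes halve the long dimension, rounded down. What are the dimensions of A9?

37 × 52 mm

A6: ⌊210/2⌋ × 148 = 105 × 148 mm
A7: ⌊148/2⌋ × 105 = 74 × 105 mm
A8: ⌊105/2⌋ × 74 = 52 × 74 mm
A9: ⌊74/2⌋ × 52 = 37 × 52 mm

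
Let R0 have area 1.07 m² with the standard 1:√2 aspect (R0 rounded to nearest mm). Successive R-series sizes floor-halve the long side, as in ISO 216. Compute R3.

Let R0's short side be w mm. w · w√2 = 1.07 m² = 1,070,000 mm², so w ≈ 869.8 mm and w√2 ≈ 1230.1 mm → R0 = 870 × 1230 mm.
R1: ⌊1230/2⌋ × 870 = 615 × 870 mm
R2: ⌊870/2⌋ × 615 = 435 × 615 mm
R3: ⌊615/2⌋ × 435 = 307 × 435 mm

307 × 435 mm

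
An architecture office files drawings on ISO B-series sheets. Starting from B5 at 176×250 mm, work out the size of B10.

B6: ⌊250/2⌋ × 176 = 125 × 176 mm
B7: ⌊176/2⌋ × 125 = 88 × 125 mm
B8: ⌊125/2⌋ × 88 = 62 × 88 mm
B9: ⌊88/2⌋ × 62 = 44 × 62 mm
B10: ⌊62/2⌋ × 44 = 31 × 44 mm

31 × 44 mm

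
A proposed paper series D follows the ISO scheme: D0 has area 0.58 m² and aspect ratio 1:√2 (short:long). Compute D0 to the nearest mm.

640 × 906 mm

Let the short side be w mm. Then w · w√2 = 0.58 m² = 580,000 mm².
w² = 580,000/√2, so w ≈ 640.4 mm; long side = w√2 ≈ 905.7 mm.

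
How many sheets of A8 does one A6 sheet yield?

4

Each ISO step halves the sheet: 1 × A6 → 2 × A7 → 4 × A8
From A6 to A8 is 2 halving steps: 2^2 = 4.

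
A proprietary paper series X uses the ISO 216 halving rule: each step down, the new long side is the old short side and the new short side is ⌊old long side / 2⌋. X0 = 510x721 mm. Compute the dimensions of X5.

X1 = 360 × 510 mm (from X0 by 1 halving).
X2: ⌊510/2⌋ × 360 = 255 × 360 mm
X3: ⌊360/2⌋ × 255 = 180 × 255 mm
X4: ⌊255/2⌋ × 180 = 127 × 180 mm
X5: ⌊180/2⌋ × 127 = 90 × 127 mm

90 × 127 mm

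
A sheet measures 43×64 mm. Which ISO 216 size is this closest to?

Aspect ratio 64/43 ≈ 1.488 (ISO target is √2 ≈ 1.414).
In the B-series (B0 = 1000 × 1414 mm): B9 = 44 × 62 mm.
Off by 3 mm total — nearest standard size.

B9 (44 × 62 mm)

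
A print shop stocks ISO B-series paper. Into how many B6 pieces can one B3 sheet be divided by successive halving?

Each ISO step halves the sheet: 1 × B3 → 2 × B4 → 4 × B5 → 8 × B6
From B3 to B6 is 3 halving steps: 2^3 = 8.

8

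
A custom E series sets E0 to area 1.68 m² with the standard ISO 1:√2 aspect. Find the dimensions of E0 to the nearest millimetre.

1090 × 1541 mm

Let the short side be w mm. Then w · w√2 = 1.68 m² = 1,680,000 mm².
w² = 1,680,000/√2, so w ≈ 1089.9 mm; long side = w√2 ≈ 1541.4 mm.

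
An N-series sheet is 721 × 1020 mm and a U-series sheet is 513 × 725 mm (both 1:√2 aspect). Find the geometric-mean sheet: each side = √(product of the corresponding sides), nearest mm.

Short side: √(721 · 513) = √369873 ≈ 608.2 → 608 mm
Long side: √(1020 · 725) = √739500 ≈ 859.9 → 860 mm

608 × 860 mm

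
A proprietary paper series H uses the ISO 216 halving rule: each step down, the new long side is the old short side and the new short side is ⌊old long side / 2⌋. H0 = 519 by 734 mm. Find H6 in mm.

64 × 91 mm

H1: ⌊734/2⌋ × 519 = 367 × 519 mm
H2: ⌊519/2⌋ × 367 = 259 × 367 mm
H3: ⌊367/2⌋ × 259 = 183 × 259 mm
H4: ⌊259/2⌋ × 183 = 129 × 183 mm
H5: ⌊183/2⌋ × 129 = 91 × 129 mm
H6: ⌊129/2⌋ × 91 = 64 × 91 mm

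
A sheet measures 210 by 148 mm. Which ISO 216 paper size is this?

Aspect ratio 210/148 ≈ 1.419 — close to the ISO √2 ≈ 1.414.
In the A-series (A0 area = 1 m²): A5 = 148 × 210 mm.

A5 (148 × 210 mm)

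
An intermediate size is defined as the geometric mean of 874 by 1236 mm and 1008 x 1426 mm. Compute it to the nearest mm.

939 × 1328 mm

Short side: √(874 · 1008) = √880992 ≈ 938.6 → 939 mm
Long side: √(1236 · 1426) = √1762536 ≈ 1327.6 → 1328 mm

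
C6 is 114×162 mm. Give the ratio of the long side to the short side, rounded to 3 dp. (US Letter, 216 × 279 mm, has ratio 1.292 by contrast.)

1.421

162 / 114 = 1.421
ISO 216 targets √2 ≈ 1.414; the +0.007 deviation is from mm rounding.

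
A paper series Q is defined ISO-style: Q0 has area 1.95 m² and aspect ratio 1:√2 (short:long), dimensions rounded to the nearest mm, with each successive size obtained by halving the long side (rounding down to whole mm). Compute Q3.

Let Q0's short side be w mm. w · w√2 = 1.95 m² = 1,950,000 mm², so w ≈ 1174.2 mm and w√2 ≈ 1660.6 mm → Q0 = 1174 × 1661 mm.
Q1: ⌊1661/2⌋ × 1174 = 830 × 1174 mm
Q2: ⌊1174/2⌋ × 830 = 587 × 830 mm
Q3: ⌊830/2⌋ × 587 = 415 × 587 mm

415 × 587 mm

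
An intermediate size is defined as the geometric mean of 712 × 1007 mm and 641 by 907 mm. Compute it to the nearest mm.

676 × 956 mm

Short side: √(712 · 641) = √456392 ≈ 675.6 → 676 mm
Long side: √(1007 · 907) = √913349 ≈ 955.7 → 956 mm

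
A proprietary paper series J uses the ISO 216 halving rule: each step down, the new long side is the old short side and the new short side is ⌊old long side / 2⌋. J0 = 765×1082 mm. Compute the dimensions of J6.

J1: ⌊1082/2⌋ × 765 = 541 × 765 mm
J2: ⌊765/2⌋ × 541 = 382 × 541 mm
J3: ⌊541/2⌋ × 382 = 270 × 382 mm
J4: ⌊382/2⌋ × 270 = 191 × 270 mm
J5: ⌊270/2⌋ × 191 = 135 × 191 mm
J6: ⌊191/2⌋ × 135 = 95 × 135 mm

95 × 135 mm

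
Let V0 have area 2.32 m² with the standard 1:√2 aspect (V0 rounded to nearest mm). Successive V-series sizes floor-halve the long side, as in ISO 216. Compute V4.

320 × 452 mm

Let V0's short side be w mm. w · w√2 = 2.32 m² = 2,320,000 mm², so w ≈ 1280.8 mm and w√2 ≈ 1811.3 mm → V0 = 1281 × 1811 mm.
V1: ⌊1811/2⌋ × 1281 = 905 × 1281 mm
V2: ⌊1281/2⌋ × 905 = 640 × 905 mm
V3: ⌊905/2⌋ × 640 = 452 × 640 mm
V4: ⌊640/2⌋ × 452 = 320 × 452 mm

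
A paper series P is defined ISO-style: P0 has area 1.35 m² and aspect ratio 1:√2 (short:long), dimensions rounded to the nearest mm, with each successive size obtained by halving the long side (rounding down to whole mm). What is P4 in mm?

244 × 345 mm

Let P0's short side be w mm. w · w√2 = 1.35 m² = 1,350,000 mm², so w ≈ 977.0 mm and w√2 ≈ 1381.7 mm → P0 = 977 × 1382 mm.
P1: ⌊1382/2⌋ × 977 = 691 × 977 mm
P2: ⌊977/2⌋ × 691 = 488 × 691 mm
P3: ⌊691/2⌋ × 488 = 345 × 488 mm
P4: ⌊488/2⌋ × 345 = 244 × 345 mm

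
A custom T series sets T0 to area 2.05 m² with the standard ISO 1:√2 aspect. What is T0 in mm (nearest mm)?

1204 × 1703 mm

Let the short side be w mm. Then w · w√2 = 2.05 m² = 2,050,000 mm².
w² = 2,050,000/√2, so w ≈ 1204.0 mm; long side = w√2 ≈ 1702.7 mm.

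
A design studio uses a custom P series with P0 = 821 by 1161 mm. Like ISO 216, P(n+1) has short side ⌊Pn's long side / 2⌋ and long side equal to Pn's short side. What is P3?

290 × 410 mm

P1: ⌊1161/2⌋ × 821 = 580 × 821 mm
P2: ⌊821/2⌋ × 580 = 410 × 580 mm
P3: ⌊580/2⌋ × 410 = 290 × 410 mm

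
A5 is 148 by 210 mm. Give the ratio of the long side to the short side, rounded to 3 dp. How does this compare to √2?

1.419

210 / 148 = 1.419
ISO 216 targets √2 ≈ 1.414; the +0.005 deviation is from mm rounding.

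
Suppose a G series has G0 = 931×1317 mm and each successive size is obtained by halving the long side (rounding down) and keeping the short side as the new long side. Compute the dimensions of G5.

164 × 232 mm

G1: ⌊1317/2⌋ × 931 = 658 × 931 mm
G2: ⌊931/2⌋ × 658 = 465 × 658 mm
G3: ⌊658/2⌋ × 465 = 329 × 465 mm
G4: ⌊465/2⌋ × 329 = 232 × 329 mm
G5: ⌊329/2⌋ × 232 = 164 × 232 mm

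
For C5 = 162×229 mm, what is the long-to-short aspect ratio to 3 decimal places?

1.414

229 / 162 = 1.414
Matches √2 ≈ 1.414 — the ISO 216 defining ratio.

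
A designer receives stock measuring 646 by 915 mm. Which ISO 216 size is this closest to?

C1 (648 × 917 mm)

Aspect ratio 915/646 ≈ 1.416 — close to the ISO √2 ≈ 1.414.
In the C-series (envelope sizes, between A and B): C1 = 648 × 917 mm.
Off by 4 mm total — nearest standard size.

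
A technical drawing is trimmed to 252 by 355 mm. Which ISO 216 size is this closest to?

B4 (250 × 353 mm)

Aspect ratio 355/252 ≈ 1.409 — close to the ISO √2 ≈ 1.414.
In the B-series (B0 = 1000 × 1414 mm): B4 = 250 × 353 mm.
Off by 4 mm total — nearest standard size.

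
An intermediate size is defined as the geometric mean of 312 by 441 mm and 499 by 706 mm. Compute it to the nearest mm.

395 × 558 mm

Short side: √(312 · 499) = √155688 ≈ 394.6 → 395 mm
Long side: √(441 · 706) = √311346 ≈ 558.0 → 558 mm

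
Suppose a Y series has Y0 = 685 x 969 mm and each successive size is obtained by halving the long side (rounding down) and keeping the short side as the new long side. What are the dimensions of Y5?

Y1 = 484 × 685 mm (from Y0 by 1 halving).
Y2: ⌊685/2⌋ × 484 = 342 × 484 mm
Y3: ⌊484/2⌋ × 342 = 242 × 342 mm
Y4: ⌊342/2⌋ × 242 = 171 × 242 mm
Y5: ⌊242/2⌋ × 171 = 121 × 171 mm

121 × 171 mm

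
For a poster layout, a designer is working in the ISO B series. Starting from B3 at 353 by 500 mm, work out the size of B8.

B4: ⌊500/2⌋ × 353 = 250 × 353 mm
B5: ⌊353/2⌋ × 250 = 176 × 250 mm
B6: ⌊250/2⌋ × 176 = 125 × 176 mm
B7: ⌊176/2⌋ × 125 = 88 × 125 mm
B8: ⌊125/2⌋ × 88 = 62 × 88 mm

62 × 88 mm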